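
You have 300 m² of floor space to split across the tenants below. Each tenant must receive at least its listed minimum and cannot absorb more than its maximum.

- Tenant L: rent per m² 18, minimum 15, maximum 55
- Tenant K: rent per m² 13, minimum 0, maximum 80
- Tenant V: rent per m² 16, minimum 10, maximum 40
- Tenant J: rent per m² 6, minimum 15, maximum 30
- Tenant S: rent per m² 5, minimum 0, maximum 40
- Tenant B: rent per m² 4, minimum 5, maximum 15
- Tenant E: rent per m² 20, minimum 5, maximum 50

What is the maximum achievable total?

4070

Meeting every minimum uses 15+0+10+15+0+5+5 = 50 m², leaving 250.
Order the tenants by rent per m²: Tenant E 20 > Tenant L 18 > Tenant V 16 > Tenant K 13 > Tenant J 6 > Tenant S 5 > Tenant B 4.
Tenant E: +45 to 50 (cap) — 205 left.
Give Tenant L 40 more to hit its cap of 55 — 165 left.
Tenant V takes 30 more to reach its cap of 40 — 135 left.
Give Tenant K 80 more to hit its cap of 80 — 55 left.
Tenant J takes 15 more to reach its cap of 30 — 40 left.
Tenant S: +40 to 40 (cap) — 0 left.
Total = 18×55 + 13×80 + 16×40 + 6×30 + 5×40 + 4×5 + 20×50 = 4070.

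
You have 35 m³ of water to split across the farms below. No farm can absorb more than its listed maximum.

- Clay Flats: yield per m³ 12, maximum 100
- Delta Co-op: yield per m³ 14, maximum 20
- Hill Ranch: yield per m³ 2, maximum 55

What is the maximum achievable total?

Rank by yield per m³: Delta Co-op 14 > Clay Flats 12 > Hill Ranch 2.
Delta Co-op takes 20 to reach its cap of 20 ; 15 left.
Clay Flats: +15 (room for 100) → 15. Pool exhausted.
Total = 12×15 + 14×20 = 460.

460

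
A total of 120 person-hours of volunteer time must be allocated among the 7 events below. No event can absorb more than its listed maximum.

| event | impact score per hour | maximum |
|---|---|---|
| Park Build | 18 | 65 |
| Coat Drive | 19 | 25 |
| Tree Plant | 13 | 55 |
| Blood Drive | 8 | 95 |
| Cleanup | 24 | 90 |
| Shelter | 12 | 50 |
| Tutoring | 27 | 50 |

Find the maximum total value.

3030

Order the events by impact score per hour: Tutoring 27 > Cleanup 24 > Coat Drive 19 > Park Build 18 > Tree Plant 13 > Shelter 12 > Blood Drive 8.
Tutoring: +50 to 50 (cap) — 70 left.
Cleanup: +70 (room for 90) → 70. Pool exhausted.
Total = 24×70 + 27×50 = 3030.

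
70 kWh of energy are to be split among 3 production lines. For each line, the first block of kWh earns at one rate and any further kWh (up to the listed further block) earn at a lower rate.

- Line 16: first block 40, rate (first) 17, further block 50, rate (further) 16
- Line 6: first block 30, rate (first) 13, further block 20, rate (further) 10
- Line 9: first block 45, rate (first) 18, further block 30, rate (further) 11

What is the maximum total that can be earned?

Rank every tier by rate: Line 9/T1 18 > Line 16/T1 17 > Line 16/T2 16 > Line 6/T1 13 > Line 9/T2 11 > Line 6/T2 10.
Line 9/T1 (18): +45 — 25 left.
Line 16 T1 at 17: only 25 left, fill 25.
Total = 18×45 + 17×25 = 1235.

1235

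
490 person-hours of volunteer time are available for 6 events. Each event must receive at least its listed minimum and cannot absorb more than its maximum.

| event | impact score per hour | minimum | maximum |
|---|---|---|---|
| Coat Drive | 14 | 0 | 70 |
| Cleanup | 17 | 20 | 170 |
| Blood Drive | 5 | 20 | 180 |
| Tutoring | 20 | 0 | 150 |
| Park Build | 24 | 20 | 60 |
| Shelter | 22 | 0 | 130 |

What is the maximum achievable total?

Meeting every minimum uses 0+20+20+0+20+0 = 60 person-hours, leaving 430.
Rank by impact score per hour: Park Build 24 > Shelter 22 > Tutoring 20 > Cleanup 17 > Coat Drive 14 > Blood Drive 5.
Give Park Build 40 more to hit its cap of 60 ; 390 left.
Shelter: +130 to 130 (cap) ; 260 left.
Give Tutoring 150 more to hit its cap of 150 ; 110 left.
Cleanup has room for 150 more but only 110 remain, so it gets 130.
Total = 17×130 + 5×20 + 20×150 + 24×60 + 22×130 = 9610.

9610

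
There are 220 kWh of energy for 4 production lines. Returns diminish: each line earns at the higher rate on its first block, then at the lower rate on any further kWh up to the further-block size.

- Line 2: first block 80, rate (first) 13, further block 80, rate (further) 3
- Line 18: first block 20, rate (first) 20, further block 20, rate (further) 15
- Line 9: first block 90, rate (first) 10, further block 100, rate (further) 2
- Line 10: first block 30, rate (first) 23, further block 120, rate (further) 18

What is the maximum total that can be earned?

Rank every tier by rate: Line 10/first 23 > Line 18/first 20 > Line 10/second 18 > Line 18/second 15 > Line 2/first 13 > Line 9/first 10 > Line 2/second 3 > Line 9/second 2.
Line 10 first at 23: fill all 30 — 190 left.
Line 18 first at 20: fill all 20 — 170 left.
Line 10/second (18): +120 — 50 left.
Fill Line 18 second block (20 at 15) — 30 left.
Line 2/first: +30 of 80 at 13; pool empty.
Total = 23×30 + 20×20 + 18×120 + 15×20 + 13×30 = 3940.

3940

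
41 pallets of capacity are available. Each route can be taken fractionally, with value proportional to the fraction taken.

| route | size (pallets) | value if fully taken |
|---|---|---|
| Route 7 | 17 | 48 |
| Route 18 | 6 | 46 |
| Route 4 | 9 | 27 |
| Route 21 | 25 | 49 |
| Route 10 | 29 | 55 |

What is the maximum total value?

138.64

Best value per unit of size first: Route 18 46/6≈7.67, Route 4 27/9≈3, Route 7 48/17≈2.82, Route 21 49/25≈1.96, Route 10 55/29≈1.9.
All 6 pallets of Route 18 fit (value 46) — 35 remain.
Route 4: take in full, 9 pallets for value 27 — 26 left.
Take all of Route 7 (17 pallets, value 48) — 9 pallets left.
Only 9 pallets remain; take 9/25 of Route 21 for value 49×9/25 = 17.64.
Total value = 138.64.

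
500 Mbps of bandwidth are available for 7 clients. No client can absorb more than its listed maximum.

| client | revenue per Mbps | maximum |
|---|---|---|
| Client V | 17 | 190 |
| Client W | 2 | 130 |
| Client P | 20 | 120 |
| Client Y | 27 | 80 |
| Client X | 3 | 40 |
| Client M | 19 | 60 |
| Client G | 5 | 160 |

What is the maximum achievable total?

Order the clients by revenue per Mbps: Client Y 27 > Client P 20 > Client M 19 > Client V 17 > Client G 5 > Client X 3 > Client W 2.
Client Y: +80 to 80 (cap) → 420 left.
Client P takes 120 to reach its cap of 120 → 300 left.
Give Client M 60 to hit its cap of 60 → 240 left.
Client V: +190 to 190 (cap) → 50 left.
Only 50 left; Client G takes them to reach 50.
Total = 17×190 + 20×120 + 27×80 + 19×60 + 5×50 = 9180.

9180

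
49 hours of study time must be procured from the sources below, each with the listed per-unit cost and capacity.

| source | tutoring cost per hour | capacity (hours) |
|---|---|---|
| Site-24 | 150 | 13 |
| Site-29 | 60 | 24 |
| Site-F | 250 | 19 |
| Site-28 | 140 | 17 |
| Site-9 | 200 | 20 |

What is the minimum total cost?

Use sources in increasing cost order.
Take 24 from Site-29 at 60 — need 25 more.
Take 17 from Site-28 at 140 — need 8 more.
Take 8 from Site-24 at 150 to finish.
Site-9, Site-F: unused.
Cost = 24×60 + 17×140 + 8×150 = 5020.

5020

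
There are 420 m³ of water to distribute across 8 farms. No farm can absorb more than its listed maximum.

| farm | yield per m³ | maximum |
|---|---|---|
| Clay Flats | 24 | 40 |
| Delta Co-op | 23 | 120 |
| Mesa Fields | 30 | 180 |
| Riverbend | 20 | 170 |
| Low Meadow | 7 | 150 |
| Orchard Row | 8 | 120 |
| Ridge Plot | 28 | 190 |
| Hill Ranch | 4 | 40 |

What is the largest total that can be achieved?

11910

Highest yield per m³ first: Mesa Fields 30 > Ridge Plot 28 > Clay Flats 24 > Delta Co-op 23 > Riverbend 20 > Orchard Row 8 > Low Meadow 7 > Hill Ranch 4.
Mesa Fields takes 180 to reach its cap of 180 → 240 left.
Ridge Plot takes 190 to reach its cap of 190 → 50 left.
Clay Flats takes 40 to reach its cap of 40 → 10 left.
Only 10 left; Delta Co-op takes them to reach 10.
Total = 24×40 + 23×10 + 30×180 + 28×190 = 11910.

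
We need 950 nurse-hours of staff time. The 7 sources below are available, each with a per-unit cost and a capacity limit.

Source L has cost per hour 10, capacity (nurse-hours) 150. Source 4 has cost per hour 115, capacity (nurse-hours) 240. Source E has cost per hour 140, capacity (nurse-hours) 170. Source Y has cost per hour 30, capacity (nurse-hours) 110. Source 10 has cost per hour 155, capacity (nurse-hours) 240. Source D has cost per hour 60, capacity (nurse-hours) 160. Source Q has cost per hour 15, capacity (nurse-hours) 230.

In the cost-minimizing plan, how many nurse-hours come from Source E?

Cheapest first:
Source L at 10: take all 150 nurse-hours ; 800 still needed.
Source Q (15): use full 230 ; 570 nurse-hours to go.
Source Y at 30: take all 110 nurse-hours ; 460 still needed.
Take 160 from Source D at 60 ; need 300 more.
Take 240 from Source 4 at 115 ; need 60 more.
Source E at 140: take 60 of its 170 ; requirement met.
Source 10: unused.

60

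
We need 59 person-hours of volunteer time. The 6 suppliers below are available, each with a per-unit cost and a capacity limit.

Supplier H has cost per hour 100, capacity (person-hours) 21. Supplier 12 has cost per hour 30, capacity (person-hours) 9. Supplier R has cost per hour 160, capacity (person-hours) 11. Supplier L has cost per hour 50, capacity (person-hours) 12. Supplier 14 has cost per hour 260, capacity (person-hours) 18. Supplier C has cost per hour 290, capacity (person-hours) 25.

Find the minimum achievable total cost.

6290

Use suppliers in increasing cost order.
Take 9 from Supplier 12 at 30 ; need 50 more.
Take 12 from Supplier L at 50 ; need 38 more.
Take 21 from Supplier H at 100 ; need 17 more.
Supplier R (160): use full 11 ; 6 person-hours to go.
Supplier 14 (260): take the remaining 6 ; done.
Supplier C: unused.
Cost = 9×30 + 12×50 + 21×100 + 11×160 + 6×260 = 6290.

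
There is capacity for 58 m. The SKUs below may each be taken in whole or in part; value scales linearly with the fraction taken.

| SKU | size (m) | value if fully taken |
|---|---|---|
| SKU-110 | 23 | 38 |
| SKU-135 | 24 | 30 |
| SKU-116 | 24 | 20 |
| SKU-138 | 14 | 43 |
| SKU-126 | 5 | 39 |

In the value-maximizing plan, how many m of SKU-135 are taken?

Sort by value density: SKU-126 39/5≈7.8, SKU-138 43/14≈3.07, SKU-110 38/23≈1.65, SKU-135 30/24≈1.25, SKU-116 20/24≈0.833.
SKU-126: take in full, 5 m for value 39 — 53 left.
SKU-138: take in full, 14 m for value 43 — 39 left.
All 23 m of SKU-110 fit (value 38) — 16 remain.
Only 16 m remain; take 16/24 of SKU-135 for value 30×16/24 = 20.

16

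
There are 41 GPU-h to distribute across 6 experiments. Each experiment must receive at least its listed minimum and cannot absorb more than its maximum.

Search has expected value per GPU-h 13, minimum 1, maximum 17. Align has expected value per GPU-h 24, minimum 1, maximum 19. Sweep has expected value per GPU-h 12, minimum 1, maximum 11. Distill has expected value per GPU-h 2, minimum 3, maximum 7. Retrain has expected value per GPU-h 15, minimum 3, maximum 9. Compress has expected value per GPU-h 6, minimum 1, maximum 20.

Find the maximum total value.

Meeting every minimum uses 1+1+1+3+3+1 = 10 GPU-h, leaving 31.
Highest expected value per GPU-h first: Align 24 > Retrain 15 > Search 13 > Sweep 12 > Compress 6 > Distill 2.
Align takes 18 more to reach its cap of 19 ; 13 left.
Give Retrain 6 more to hit its cap of 9 ; 7 left.
Search: +7 (room for 16) → 8. Pool exhausted.
Total = 13×8 + 24×19 + 12×1 + 2×3 + 15×9 + 6×1 = 719.

719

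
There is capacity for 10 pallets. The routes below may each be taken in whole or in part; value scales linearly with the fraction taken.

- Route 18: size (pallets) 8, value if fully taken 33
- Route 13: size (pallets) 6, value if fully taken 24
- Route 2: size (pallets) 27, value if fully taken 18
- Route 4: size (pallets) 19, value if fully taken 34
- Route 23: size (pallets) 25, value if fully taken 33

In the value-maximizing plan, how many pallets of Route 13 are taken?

2

Rank by value-to-size ratio: Route 18 33/8≈4.12, Route 13 24/6≈4, Route 4 34/19≈1.79, Route 23 33/25≈1.32, Route 2 18/27≈0.667.
All 8 pallets of Route 18 fit (value 33) — 2 remain.
2 pallets left: a 2/6 share of Route 13 gives 24×2/6 = 8.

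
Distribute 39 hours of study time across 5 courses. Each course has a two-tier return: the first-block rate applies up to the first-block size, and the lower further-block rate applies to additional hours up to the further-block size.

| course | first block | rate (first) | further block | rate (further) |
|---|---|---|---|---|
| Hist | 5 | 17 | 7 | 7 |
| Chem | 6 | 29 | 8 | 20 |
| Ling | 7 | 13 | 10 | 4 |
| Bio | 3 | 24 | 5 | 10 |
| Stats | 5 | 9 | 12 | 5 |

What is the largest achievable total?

677

Treat each block as its own option and order by rate: Chem/tier1 29 > Bio/tier1 24 > Chem/tier2 20 > Hist/tier1 17 > Ling/tier1 13 > Bio/tier2 10 > Stats/tier1 9 > Hist/tier2 7 > Stats/tier2 5 > Ling/tier2 4.
Fill Chem tier1 block (6 at 29) ; 33 left.
Bio tier1 at 24: fill all 3 ; 30 left.
Chem/tier2 (20): +8 ; 22 left.
Fill Hist tier1 block (5 at 17) ; 17 left.
Fill Ling tier1 block (7 at 13) ; 10 left.
Bio tier2 at 10: fill all 5 ; 5 left.
Fill Stats tier1 block (5 at 9) ; 0 left.
Total = 29×6 + 24×3 + 20×8 + 17×5 + 13×7 + 10×5 + 9×5 = 677.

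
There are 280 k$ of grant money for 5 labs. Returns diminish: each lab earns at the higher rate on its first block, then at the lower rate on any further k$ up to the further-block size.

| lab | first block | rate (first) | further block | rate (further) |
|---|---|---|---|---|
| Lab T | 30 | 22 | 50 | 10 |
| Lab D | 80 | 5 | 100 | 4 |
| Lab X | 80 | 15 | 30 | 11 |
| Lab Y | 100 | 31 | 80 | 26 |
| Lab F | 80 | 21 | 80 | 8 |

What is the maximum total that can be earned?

7310

Order all 10 blocks by rate: Lab Y/T1 31 > Lab Y/T2 26 > Lab T/T1 22 > Lab F/T1 21 > Lab X/T1 15 > Lab X/T2 11 > Lab T/T2 10 > Lab F/T2 8 > Lab D/T1 5 > Lab D/T2 4.
Fill Lab Y T1 block (100 at 31) ; 180 left.
Lab Y/T2 (26): +80 ; 100 left.
Lab T/T1 (22): +30 ; 70 left.
70 remain; put them into Lab F T1 at 21.
Total = 31×100 + 26×80 + 22×30 + 21×70 = 7310.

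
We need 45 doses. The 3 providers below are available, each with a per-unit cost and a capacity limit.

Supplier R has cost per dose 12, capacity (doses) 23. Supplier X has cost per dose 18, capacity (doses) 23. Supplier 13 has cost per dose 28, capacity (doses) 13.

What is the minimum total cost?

672

Use providers in increasing cost order.
Supplier R (12): use full 23 → 22 doses to go.
Supplier X at 18: take 22 of its 23 → requirement met.
Supplier 13: unused.
Cost = 23×12 + 22×18 = 672.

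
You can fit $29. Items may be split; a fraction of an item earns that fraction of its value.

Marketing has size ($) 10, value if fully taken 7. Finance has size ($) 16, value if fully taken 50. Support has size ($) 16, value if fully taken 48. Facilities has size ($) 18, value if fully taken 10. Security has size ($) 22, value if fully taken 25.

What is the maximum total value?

Rank by value-to-size ratio: Finance 50/16≈3.12, Support 48/16≈3, Security 25/22≈1.14, Marketing 7/10≈0.7, Facilities 10/18≈0.556.
Take all of Finance (16 $, value 50) → 13 $ left.
Fill the last 13 $ with part of Support: 13/16 of it earns 39.
Total value = 89.

89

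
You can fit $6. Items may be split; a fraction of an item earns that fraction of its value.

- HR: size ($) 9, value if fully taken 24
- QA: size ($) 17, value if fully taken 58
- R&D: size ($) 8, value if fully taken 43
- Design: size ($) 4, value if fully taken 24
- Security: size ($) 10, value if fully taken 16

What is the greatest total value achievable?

Best value per unit of size first: Design 24/4≈6, R&D 43/8≈5.38, QA 58/17≈3.41, HR 24/9≈2.67, Security 16/10≈1.6.
All 4 $ of Design fit (value 24) ; 2 remain.
2 $ left: a 2/8 share of R&D gives 43×2/8 = 10.75.
Total value = 34.75.

34.75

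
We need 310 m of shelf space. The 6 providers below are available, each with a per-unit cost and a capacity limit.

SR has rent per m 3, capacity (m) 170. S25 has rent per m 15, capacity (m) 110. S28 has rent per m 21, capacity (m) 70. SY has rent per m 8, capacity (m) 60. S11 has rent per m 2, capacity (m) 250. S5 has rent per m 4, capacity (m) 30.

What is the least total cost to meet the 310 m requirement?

680

Fill from the cheapest provider first.
Take 250 from S11 at 2 ; need 60 more.
SR at 3: take 60 of its 170 ; requirement met.
S5, SY, S25, S28: unused.
Cost = 250×2 + 60×3 = 680.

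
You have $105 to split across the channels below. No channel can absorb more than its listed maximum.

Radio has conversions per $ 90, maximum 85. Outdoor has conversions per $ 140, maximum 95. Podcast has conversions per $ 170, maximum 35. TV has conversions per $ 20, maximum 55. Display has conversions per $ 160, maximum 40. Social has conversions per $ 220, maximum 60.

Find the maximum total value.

Rank by conversions per $: Social 220 > Podcast 170 > Display 160 > Outdoor 140 > Radio 90 > TV 20.
Give Social 60 to hit its cap of 60 ; 45 left.
Podcast: +35 to 35 (cap) ; 10 left.
Display has room for 40 but only 10 remain, so it gets 10.
Total = 170×35 + 160×10 + 220×60 = 20750.

20750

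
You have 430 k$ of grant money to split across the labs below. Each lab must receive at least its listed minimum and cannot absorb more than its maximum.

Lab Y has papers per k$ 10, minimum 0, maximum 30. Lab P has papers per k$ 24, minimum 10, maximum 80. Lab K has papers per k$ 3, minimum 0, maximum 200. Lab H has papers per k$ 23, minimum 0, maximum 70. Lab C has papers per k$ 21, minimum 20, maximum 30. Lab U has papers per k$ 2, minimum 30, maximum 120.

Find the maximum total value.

Meeting every minimum uses 0+10+0+0+20+30 = 60 k$, leaving 370.
Order the labs by papers per k$: Lab P 24 > Lab H 23 > Lab C 21 > Lab Y 10 > Lab K 3 > Lab U 2.
Lab P: +70 to 80 (cap) → 300 left.
Lab H takes 70 more to reach its cap of 70 → 230 left.
Lab C takes 10 more to reach its cap of 30 → 220 left.
Give Lab Y 30 more to hit its cap of 30 → 190 left.
Lab K has room for 200 more but only 190 remain, so it gets 190.
Total = 10×30 + 24×80 + 3×190 + 23×70 + 21×30 + 2×30 = 5090.

5090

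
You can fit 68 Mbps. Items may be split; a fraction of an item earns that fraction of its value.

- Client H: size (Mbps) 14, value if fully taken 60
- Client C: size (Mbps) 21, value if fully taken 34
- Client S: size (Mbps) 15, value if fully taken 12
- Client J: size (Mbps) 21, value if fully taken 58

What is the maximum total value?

161.6

Sort by value density: Client H 60/14≈4.29, Client J 58/21≈2.76, Client C 34/21≈1.62, Client S 12/15≈0.8.
Take all of Client H (14 Mbps, value 60) → 54 Mbps left.
All 21 Mbps of Client J fit (value 58) → 33 remain.
Take all of Client C (21 Mbps, value 34) → 12 Mbps left.
Fill the last 12 Mbps with part of Client S: 12/15 of it earns 9.6.
Total value = 161.6.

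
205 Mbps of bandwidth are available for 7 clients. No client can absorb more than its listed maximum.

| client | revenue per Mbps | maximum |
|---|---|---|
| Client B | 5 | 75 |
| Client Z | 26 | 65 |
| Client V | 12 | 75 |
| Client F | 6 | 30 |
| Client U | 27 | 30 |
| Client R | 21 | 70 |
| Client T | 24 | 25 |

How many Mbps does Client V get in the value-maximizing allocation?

Rank by revenue per Mbps: Client U 27 > Client Z 26 > Client T 24 > Client R 21 > Client V 12 > Client F 6 > Client B 5.
Client U takes 30 to reach its cap of 30 ; 175 left.
Client Z takes 65 to reach its cap of 65 ; 110 left.
Give Client T 25 to hit its cap of 25 ; 85 left.
Client R: +70 to 70 (cap) ; 15 left.
Client V: +15 (room for 75) → 15. Pool exhausted.

15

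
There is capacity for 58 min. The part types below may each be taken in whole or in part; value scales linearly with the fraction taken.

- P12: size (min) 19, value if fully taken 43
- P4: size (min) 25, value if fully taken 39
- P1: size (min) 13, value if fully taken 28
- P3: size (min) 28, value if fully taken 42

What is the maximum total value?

111.5

Best value per unit of size first: P12 43/19≈2.26, P1 28/13≈2.15, P4 39/25≈1.56, P3 42/28≈1.5.
All 19 min of P12 fit (value 43) ; 39 remain.
P1: take in full, 13 min for value 28 ; 26 left.
Take all of P4 (25 min, value 39) ; 1 min left.
Only 1 min remain; take 1/28 of P3 for value 42×1/28 = 1.5.
Total value = 111.5.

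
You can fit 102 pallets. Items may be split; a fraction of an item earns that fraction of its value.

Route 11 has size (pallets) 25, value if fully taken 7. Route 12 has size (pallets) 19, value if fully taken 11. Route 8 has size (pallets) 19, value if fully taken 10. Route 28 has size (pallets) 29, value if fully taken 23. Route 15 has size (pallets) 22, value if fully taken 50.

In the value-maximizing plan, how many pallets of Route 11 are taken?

13

Best value per unit of size first: Route 15 50/22≈2.27, Route 28 23/29≈0.793, Route 12 11/19≈0.579, Route 8 10/19≈0.526, Route 11 7/25≈0.28.
All 22 pallets of Route 15 fit (value 50) — 80 remain.
Take all of Route 28 (29 pallets, value 23) — 51 pallets left.
Take all of Route 12 (19 pallets, value 11) — 32 pallets left.
Take all of Route 8 (19 pallets, value 10) — 13 pallets left.
13 pallets left: a 13/25 share of Route 11 gives 7×13/25 = 3.64.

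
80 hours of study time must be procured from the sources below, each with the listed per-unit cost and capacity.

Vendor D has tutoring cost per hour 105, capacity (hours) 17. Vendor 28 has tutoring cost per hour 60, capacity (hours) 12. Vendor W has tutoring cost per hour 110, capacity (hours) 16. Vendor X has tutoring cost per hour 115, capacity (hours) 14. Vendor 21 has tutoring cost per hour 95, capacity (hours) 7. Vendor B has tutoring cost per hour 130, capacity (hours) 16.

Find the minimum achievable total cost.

Fill from the cheapest source first.
Take 12 from Vendor 28 at 60 ; need 68 more.
Vendor 21 at 95: take all 7 hours ; 61 still needed.
Vendor D (105): use full 17 ; 44 hours to go.
Take 16 from Vendor W at 110 ; need 28 more.
Vendor X (115): use full 14 ; 14 hours to go.
Take 14 from Vendor B at 130 to finish.
Cost = 12×60 + 7×95 + 17×105 + 16×110 + 14×115 + 14×130 = 8360.

8360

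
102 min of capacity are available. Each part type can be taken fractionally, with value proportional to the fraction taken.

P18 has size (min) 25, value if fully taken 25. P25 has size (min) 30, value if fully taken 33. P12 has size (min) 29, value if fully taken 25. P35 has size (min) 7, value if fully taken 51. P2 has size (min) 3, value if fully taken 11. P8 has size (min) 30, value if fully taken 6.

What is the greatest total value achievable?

146.6

Sort by value density: P35 51/7≈7.29, P2 11/3≈3.67, P25 33/30≈1.1, P18 25/25≈1, P12 25/29≈0.862, P8 6/30≈0.2.
P35: take in full, 7 min for value 51 ; 95 left.
P2: take in full, 3 min for value 11 ; 92 left.
Take all of P25 (30 min, value 33) ; 62 min left.
Take all of P18 (25 min, value 25) ; 37 min left.
All 29 min of P12 fit (value 25) ; 8 remain.
Fill the last 8 min with part of P8: 8/30 of it earns 1.6.
Total value = 146.6.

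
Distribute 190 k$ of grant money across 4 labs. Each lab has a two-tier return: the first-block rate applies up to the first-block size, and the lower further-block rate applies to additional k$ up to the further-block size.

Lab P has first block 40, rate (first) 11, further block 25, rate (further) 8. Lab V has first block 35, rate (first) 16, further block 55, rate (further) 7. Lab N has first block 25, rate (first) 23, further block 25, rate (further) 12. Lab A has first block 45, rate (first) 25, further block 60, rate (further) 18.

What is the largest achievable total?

Treat each block as its own option and order by rate: Lab A/tier1 25 > Lab N/tier1 23 > Lab A/tier2 18 > Lab V/tier1 16 > Lab N/tier2 12 > Lab P/tier1 11 > Lab P/tier2 8 > Lab V/tier2 7.
Lab A/tier1 (25): +45 ; 145 left.
Lab N tier1 at 23: fill all 25 ; 120 left.
Lab A/tier2 (18): +60 ; 60 left.
Lab V tier1 at 16: fill all 35 ; 25 left.
Lab N/tier2 (12): +25 ; 0 left.
Total = 25×45 + 23×25 + 18×60 + 16×35 + 12×25 = 3640.

3640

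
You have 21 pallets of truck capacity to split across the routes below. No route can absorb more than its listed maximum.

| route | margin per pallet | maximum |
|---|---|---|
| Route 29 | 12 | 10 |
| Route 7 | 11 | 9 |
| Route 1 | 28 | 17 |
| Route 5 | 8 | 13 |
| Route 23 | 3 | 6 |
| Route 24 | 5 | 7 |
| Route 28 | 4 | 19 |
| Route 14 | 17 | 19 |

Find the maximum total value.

Highest margin per pallet first: Route 1 28 > Route 14 17 > Route 29 12 > Route 7 11 > Route 5 8 > Route 24 5 > Route 28 4 > Route 23 3.
Route 1: +17 to 17 (cap) ; 4 left.
Only 4 left; Route 14 takes them to reach 4.
Total = 28×17 + 17×4 = 544.

544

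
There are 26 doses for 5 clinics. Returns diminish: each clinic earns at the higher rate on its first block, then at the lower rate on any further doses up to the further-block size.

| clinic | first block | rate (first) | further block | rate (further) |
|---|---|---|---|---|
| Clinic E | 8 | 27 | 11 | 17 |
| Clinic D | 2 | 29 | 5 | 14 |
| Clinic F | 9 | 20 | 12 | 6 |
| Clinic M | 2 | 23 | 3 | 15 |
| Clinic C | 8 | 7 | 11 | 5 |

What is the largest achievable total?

Order all 10 blocks by rate: Clinic D/T1 29 > Clinic E/T1 27 > Clinic M/T1 23 > Clinic F/T1 20 > Clinic E/T2 17 > Clinic M/T2 15 > Clinic D/T2 14 > Clinic C/T1 7 > Clinic F/T2 6 > Clinic C/T2 5.
Clinic D/T1 (29): +2 → 24 left.
Fill Clinic E T1 block (8 at 27) → 16 left.
Clinic M/T1 (23): +2 → 14 left.
Clinic F/T1 (20): +9 → 5 left.
Clinic E T2 at 17: only 5 left, fill 5.
Total = 29×2 + 27×8 + 23×2 + 20×9 + 17×5 = 585.

585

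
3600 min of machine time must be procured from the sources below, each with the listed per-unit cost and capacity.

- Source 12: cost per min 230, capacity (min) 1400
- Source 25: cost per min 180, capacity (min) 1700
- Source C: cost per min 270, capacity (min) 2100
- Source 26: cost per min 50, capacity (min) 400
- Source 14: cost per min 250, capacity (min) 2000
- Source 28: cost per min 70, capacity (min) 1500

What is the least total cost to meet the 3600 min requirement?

Cheapest first:
Source 26 at 50: take all 400 min ; 3200 still needed.
Take 1500 from Source 28 at 70 ; need 1700 more.
Take 1700 from Source 25 at 180 ; need 0 more.
Source 12, Source 14, Source C: unused.
Cost = 400×50 + 1500×70 + 1700×180 = 431000.

431000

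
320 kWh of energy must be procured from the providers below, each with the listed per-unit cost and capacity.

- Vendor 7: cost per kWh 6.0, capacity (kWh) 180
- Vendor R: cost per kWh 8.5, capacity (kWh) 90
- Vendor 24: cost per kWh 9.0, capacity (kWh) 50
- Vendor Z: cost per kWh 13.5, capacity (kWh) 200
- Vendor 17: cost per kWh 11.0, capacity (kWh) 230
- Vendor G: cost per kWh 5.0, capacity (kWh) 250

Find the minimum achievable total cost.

Use providers in increasing cost order.
Vendor G at 5.0: take all 250 kWh — 70 still needed.
Vendor 7 (6.0): take the remaining 70 — done.
Vendor R, Vendor 24, Vendor 17, Vendor Z: unused.
Cost = 250×5.0 + 70×6.0 = 1670.

1670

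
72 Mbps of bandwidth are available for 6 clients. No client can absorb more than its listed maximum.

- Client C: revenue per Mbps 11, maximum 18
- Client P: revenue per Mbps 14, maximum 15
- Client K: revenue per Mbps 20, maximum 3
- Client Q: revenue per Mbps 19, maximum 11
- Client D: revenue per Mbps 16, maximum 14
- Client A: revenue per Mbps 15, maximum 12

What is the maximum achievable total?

Highest revenue per Mbps first: Client K 20 > Client Q 19 > Client D 16 > Client A 15 > Client P 14 > Client C 11.
Give Client K 3 to hit its cap of 3 — 69 left.
Client Q: +11 to 11 (cap) — 58 left.
Client D: +14 to 14 (cap) — 44 left.
Give Client A 12 to hit its cap of 12 — 32 left.
Give Client P 15 to hit its cap of 15 — 17 left.
Only 17 left; Client C takes them to reach 17.
Total = 11×17 + 14×15 + 20×3 + 19×11 + 16×14 + 15×12 = 1070.

1070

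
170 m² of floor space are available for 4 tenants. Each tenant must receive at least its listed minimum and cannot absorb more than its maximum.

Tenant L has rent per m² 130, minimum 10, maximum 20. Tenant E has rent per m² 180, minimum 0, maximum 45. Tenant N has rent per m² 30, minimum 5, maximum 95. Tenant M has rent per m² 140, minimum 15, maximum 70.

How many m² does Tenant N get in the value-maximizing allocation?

35

Meeting every minimum uses 10+0+5+15 = 30 m², leaving 140.
Highest rent per m² first: Tenant E 180 > Tenant M 140 > Tenant L 130 > Tenant N 30.
Tenant E: +45 to 45 (cap) — 95 left.
Tenant M: +55 to 70 (cap) — 40 left.
Tenant L takes 10 more to reach its cap of 20 — 30 left.
Tenant N has room for 90 more but only 30 remain, so it gets 35.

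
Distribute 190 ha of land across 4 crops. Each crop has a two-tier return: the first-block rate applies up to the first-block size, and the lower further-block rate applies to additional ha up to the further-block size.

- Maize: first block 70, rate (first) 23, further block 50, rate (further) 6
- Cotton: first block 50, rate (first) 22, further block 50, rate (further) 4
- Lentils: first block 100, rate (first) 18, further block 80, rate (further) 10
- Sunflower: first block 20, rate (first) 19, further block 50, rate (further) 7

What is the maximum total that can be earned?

3990

Order all 8 blocks by rate: Maize/tier1 23 > Cotton/tier1 22 > Sunflower/tier1 19 > Lentils/tier1 18 > Lentils/tier2 10 > Sunflower/tier2 7 > Maize/tier2 6 > Cotton/tier2 4.
Maize/tier1 (23): +70 ; 120 left.
Cotton/tier1 (22): +50 ; 70 left.
Sunflower tier1 at 19: fill all 20 ; 50 left.
Lentils tier1 at 18: only 50 left, fill 50.
Total = 23×70 + 22×50 + 19×20 + 18×50 = 3990.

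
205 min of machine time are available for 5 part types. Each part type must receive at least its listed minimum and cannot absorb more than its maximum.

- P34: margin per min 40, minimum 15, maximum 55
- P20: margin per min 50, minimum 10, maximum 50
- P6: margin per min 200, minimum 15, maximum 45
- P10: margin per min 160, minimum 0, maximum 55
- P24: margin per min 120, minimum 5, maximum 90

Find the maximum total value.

28500

Meeting every minimum uses 15+10+15+0+5 = 45 min, leaving 160.
Highest margin per min first: P6 200 > P10 160 > P24 120 > P20 50 > P34 40.
Give P6 30 more to hit its cap of 45 ; 130 left.
Give P10 55 more to hit its cap of 55 ; 75 left.
Only 75 left; P24 takes them to reach 80.
Total = 40×15 + 50×10 + 200×45 + 160×55 + 120×80 = 28500.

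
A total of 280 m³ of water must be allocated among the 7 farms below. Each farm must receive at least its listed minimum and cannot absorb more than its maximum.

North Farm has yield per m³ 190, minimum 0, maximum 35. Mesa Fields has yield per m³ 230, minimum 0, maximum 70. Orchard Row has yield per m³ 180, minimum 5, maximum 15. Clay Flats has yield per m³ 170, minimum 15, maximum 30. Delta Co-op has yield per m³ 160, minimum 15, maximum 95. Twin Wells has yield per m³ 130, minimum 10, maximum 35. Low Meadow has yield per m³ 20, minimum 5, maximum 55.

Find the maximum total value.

49750

Meeting every minimum uses 0+0+5+15+15+10+5 = 50 m³, leaving 230.
Rank by yield per m³: Mesa Fields 230 > North Farm 190 > Orchard Row 180 > Clay Flats 170 > Delta Co-op 160 > Twin Wells 130 > Low Meadow 20.
Give Mesa Fields 70 more to hit its cap of 70 → 160 left.
Give North Farm 35 more to hit its cap of 35 → 125 left.
Orchard Row: +10 to 15 (cap) → 115 left.
Give Clay Flats 15 more to hit its cap of 30 → 100 left.
Delta Co-op: +80 to 95 (cap) → 20 left.
Only 20 left; Twin Wells takes them to reach 30.
Total = 190×35 + 230×70 + 180×15 + 170×30 + 160×95 + 130×30 + 20×5 = 49750.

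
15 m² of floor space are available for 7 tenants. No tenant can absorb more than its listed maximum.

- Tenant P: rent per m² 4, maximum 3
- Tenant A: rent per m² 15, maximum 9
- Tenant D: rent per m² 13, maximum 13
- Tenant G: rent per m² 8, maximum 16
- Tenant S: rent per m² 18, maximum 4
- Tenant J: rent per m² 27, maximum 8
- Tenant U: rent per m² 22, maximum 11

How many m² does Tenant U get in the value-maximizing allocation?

Rank by rent per m²: Tenant J 27 > Tenant U 22 > Tenant S 18 > Tenant A 15 > Tenant D 13 > Tenant G 8 > Tenant P 4.
Tenant J: +8 to 8 (cap) — 7 left.
Tenant U has room for 11 but only 7 remain, so it gets 7.

7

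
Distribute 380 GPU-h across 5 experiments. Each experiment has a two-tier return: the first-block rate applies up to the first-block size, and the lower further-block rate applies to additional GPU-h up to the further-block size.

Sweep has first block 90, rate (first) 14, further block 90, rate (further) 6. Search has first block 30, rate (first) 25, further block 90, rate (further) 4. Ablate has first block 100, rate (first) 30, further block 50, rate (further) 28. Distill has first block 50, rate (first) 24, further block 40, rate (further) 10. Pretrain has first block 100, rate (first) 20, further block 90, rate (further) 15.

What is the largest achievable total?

9100

Treat each block as its own option and order by rate: Ablate/tier1 30 > Ablate/tier2 28 > Search/tier1 25 > Distill/tier1 24 > Pretrain/tier1 20 > Pretrain/tier2 15 > Sweep/tier1 14 > Distill/tier2 10 > Sweep/tier2 6 > Search/tier2 4.
Ablate tier1 at 30: fill all 100 → 280 left.
Fill Ablate tier2 block (50 at 28) → 230 left.
Fill Search tier1 block (30 at 25) → 200 left.
Fill Distill tier1 block (50 at 24) → 150 left.
Pretrain/tier1 (20): +100 → 50 left.
Pretrain/tier2: +50 of 90 at 15; pool empty.
Total = 30×100 + 28×50 + 25×30 + 24×50 + 20×100 + 15×50 = 9100.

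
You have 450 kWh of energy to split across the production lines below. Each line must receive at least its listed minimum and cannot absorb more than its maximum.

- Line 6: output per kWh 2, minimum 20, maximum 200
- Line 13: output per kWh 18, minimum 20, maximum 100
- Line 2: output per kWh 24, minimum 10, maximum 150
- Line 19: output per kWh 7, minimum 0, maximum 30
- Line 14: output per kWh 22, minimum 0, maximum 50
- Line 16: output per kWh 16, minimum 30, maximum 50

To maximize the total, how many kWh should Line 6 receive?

70

Meeting every minimum uses 20+20+10+0+0+30 = 80 kWh, leaving 370.
Rank by output per kWh: Line 2 24 > Line 14 22 > Line 13 18 > Line 16 16 > Line 19 7 > Line 6 2.
Give Line 2 140 more to hit its cap of 150 → 230 left.
Line 14 takes 50 more to reach its cap of 50 → 180 left.
Give Line 13 80 more to hit its cap of 100 → 100 left.
Line 16 takes 20 more to reach its cap of 50 → 80 left.
Line 19 takes 30 more to reach its cap of 30 → 50 left.
Only 50 left; Line 6 takes them to reach 70.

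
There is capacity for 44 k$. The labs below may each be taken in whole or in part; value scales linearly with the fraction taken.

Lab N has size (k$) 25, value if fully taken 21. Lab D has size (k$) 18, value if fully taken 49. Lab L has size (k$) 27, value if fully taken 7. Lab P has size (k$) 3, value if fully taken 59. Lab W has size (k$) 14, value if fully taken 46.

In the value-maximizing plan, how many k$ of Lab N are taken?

9

Best value per unit of size first: Lab P 59/3≈19.7, Lab W 46/14≈3.29, Lab D 49/18≈2.72, Lab N 21/25≈0.84, Lab L 7/27≈0.259.
Lab P: take in full, 3 k$ for value 59 ; 41 left.
Lab W: take in full, 14 k$ for value 46 ; 27 left.
Lab D: take in full, 18 k$ for value 49 ; 9 left.
Fill the last 9 k$ with part of Lab N: 9/25 of it earns 7.56.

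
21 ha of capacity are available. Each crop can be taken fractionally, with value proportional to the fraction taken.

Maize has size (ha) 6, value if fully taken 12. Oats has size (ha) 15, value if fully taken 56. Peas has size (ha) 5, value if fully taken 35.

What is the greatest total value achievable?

Rank by value-to-size ratio: Peas 35/5≈7, Oats 56/15≈3.73, Maize 12/6≈2.
Peas: take in full, 5 ha for value 35 → 16 left.
Take all of Oats (15 ha, value 56) → 1 ha left.
Only 1 ha remain; take 1/6 of Maize for value 12×1/6 = 2.
Total value = 93.

93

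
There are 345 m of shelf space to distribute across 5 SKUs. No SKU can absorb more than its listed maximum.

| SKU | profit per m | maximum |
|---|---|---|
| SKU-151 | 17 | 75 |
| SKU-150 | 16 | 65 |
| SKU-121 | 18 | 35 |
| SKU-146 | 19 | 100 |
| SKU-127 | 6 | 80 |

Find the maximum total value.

Rank by profit per m: SKU-146 19 > SKU-121 18 > SKU-151 17 > SKU-150 16 > SKU-127 6.
SKU-146 takes 100 to reach its cap of 100 → 245 left.
SKU-121: +35 to 35 (cap) → 210 left.
Give SKU-151 75 to hit its cap of 75 → 135 left.
Give SKU-150 65 to hit its cap of 65 → 70 left.
SKU-127 has room for 80 but only 70 remain, so it gets 70.
Total = 17×75 + 16×65 + 18×35 + 19×100 + 6×70 = 5265.

5265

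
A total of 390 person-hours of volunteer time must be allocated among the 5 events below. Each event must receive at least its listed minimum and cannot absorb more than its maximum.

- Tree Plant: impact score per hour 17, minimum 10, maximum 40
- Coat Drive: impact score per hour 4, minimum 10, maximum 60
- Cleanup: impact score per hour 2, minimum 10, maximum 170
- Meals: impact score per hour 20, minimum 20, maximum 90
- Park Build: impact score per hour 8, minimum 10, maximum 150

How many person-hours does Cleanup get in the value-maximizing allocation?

Meeting every minimum uses 10+10+10+20+10 = 60 person-hours, leaving 330.
Rank by impact score per hour: Meals 20 > Tree Plant 17 > Park Build 8 > Coat Drive 4 > Cleanup 2.
Meals: +70 to 90 (cap) — 260 left.
Give Tree Plant 30 more to hit its cap of 40 — 230 left.
Park Build: +140 to 150 (cap) — 90 left.
Coat Drive takes 50 more to reach its cap of 60 — 40 left.
Cleanup: +40 (room for 160) → 50. Pool exhausted.

50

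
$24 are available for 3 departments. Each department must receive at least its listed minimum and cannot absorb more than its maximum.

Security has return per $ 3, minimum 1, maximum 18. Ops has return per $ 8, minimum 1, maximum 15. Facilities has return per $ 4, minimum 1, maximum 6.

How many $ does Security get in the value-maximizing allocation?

Meeting every minimum uses 1+1+1 = 3 $, leaving 21.
Order the departments by return per $: Ops 8 > Facilities 4 > Security 3.
Ops takes 14 more to reach its cap of 15 — 7 left.
Facilities: +5 to 6 (cap) — 2 left.
Only 2 left; Security takes them to reach 3.

3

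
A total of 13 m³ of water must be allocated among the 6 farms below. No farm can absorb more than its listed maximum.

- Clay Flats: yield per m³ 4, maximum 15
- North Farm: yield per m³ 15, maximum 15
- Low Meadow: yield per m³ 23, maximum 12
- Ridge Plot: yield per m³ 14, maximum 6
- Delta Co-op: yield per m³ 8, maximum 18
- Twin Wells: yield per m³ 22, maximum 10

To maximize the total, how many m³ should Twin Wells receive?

Rank by yield per m³: Low Meadow 23 > Twin Wells 22 > North Farm 15 > Ridge Plot 14 > Delta Co-op 8 > Clay Flats 4.
Low Meadow: +12 to 12 (cap) ; 1 left.
Only 1 left; Twin Wells takes them to reach 1.

1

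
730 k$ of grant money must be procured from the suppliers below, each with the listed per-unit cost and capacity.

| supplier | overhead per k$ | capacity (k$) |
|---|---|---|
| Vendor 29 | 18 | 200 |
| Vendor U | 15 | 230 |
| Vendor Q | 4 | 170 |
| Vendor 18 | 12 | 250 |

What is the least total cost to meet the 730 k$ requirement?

Cheapest first:
Take 170 from Vendor Q at 4 ; need 560 more.
Vendor 18 at 12: take all 250 k$ ; 310 still needed.
Vendor U at 15: take all 230 k$ ; 80 still needed.
Take 80 from Vendor 29 at 18 to finish.
Cost = 170×4 + 250×12 + 230×15 + 80×18 = 8570.

8570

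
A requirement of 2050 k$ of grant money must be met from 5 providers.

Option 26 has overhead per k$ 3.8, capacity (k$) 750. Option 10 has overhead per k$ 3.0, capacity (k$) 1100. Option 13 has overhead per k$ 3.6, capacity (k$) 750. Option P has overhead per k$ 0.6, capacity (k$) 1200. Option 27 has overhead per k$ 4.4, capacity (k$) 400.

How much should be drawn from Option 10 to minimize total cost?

Cheapest first:
Option P at 0.6: take all 1200 k$ ; 850 still needed.
Option 10 at 3.0: take 850 of its 1100 ; requirement met.
Option 13, Option 26, Option 27: unused.

850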